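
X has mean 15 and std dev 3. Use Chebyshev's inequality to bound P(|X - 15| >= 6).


k = 6/3 = 2
Chebyshev: P(|X-mu| >= k*sigma) <= 1/k^2 = 1/2^2 = 1/4

1/4


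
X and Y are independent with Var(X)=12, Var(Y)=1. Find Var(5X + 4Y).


Independence => Cov(X,Y)=0
Var(5X + 4Y) = 5^2*Var(X) + 4^2*Var(Y)
= 25*12 + 16*1 = 316

316


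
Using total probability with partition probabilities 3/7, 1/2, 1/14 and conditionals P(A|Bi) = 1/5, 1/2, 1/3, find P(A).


P(A) = P(A|B1)P(B1) + P(A|B2)P(B2) + P(A|B3)P(B3)
= 1/5*3/7 + 1/2*1/2 + 1/3*1/14
= 3/35 + 1/4 + 1/42 = 151/420

151/420


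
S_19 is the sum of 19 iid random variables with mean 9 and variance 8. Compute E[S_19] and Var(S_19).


E[S_n] = n*mu = 19*9 = 171
Var(S_n) = n*sigma^2 = 19*8 = 152

E[S_19]=171, Var(S_19)=152


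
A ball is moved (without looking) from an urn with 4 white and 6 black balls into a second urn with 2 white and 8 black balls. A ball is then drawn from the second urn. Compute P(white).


P(transfer white) = 4/10 = 2/5; P(transfer black) = 3/5
If white transferred: Urn II has 3 white of 11, so P(white|white moved) = 3/11
If black transferred: Urn II has 2 white of 11, so P(white|black moved) = 2/11
By total probability: P(white) = 2/5*3/11 + 3/5*2/11 = 12/55

12/55


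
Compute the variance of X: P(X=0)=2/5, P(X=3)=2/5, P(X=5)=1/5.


E[X] = 11/5, E[X^2] = 43/5
Var(X) = E[X^2] - (E[X])^2 = 43/5 - (11/5)^2 = 94/25

94/25


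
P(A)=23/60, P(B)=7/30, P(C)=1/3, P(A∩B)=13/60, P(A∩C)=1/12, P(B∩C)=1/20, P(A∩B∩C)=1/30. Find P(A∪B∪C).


P(A∪B∪C) = P(A)+P(B)+P(C) - P(AB)-P(AC)-P(BC) + P(ABC)
= 23/60+7/30+1/3 - 13/60-1/12-1/20 + 1/30
= 19/30

19/30


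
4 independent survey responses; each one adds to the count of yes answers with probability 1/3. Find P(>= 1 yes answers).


P(at least one) = 1 - P(none)
P(none) = (1 - 1/3)^4 = (2/3)^4 = 16/81
P(at least one) = 1 - 16/81 = 65/81

65/81


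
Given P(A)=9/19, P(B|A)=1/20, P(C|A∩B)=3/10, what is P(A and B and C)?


P(A∩B∩C) = P(A) * P(B|A) * P(C|A∩B)
= 9/19 * 1/20 * 3/10
= 9/380 * 3/10 = 27/3800

27/3800


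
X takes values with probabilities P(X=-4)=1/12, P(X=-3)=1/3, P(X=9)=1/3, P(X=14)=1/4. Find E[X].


E[X] = sum(x * P(x))
= -4*1/12 - 3*1/3 + 9*1/3 + 14*1/4
= 31/6

31/6


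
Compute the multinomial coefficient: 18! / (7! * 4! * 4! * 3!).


18! = 6402373705728000
Denominator: 7!=5040 * 4!=24 * 4!=24 * 3!=6
Coefficient = 6402373705728000 / 17418240 = 367567200

367567200


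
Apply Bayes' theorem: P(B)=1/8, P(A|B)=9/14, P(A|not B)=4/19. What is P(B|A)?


P(A) = P(A|B)P(B) + P(A|B')P(B') = 9/14*1/8 + 4/19*7/8 = 563/2128
P(B|A) = P(A|B)P(B)/P(A) = (9/112)/(563/2128) = 171/563

171/563


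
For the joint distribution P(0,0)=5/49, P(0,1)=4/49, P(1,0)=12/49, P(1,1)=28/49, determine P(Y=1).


P(Y=1) = P(0,1)+P(1,1) = 4/49 + 28/49 = 32/49

32/49


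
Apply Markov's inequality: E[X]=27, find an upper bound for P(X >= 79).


Markov: P(X >= a) <= E[X]/a
P(X >= 79) <= 27/79

27/79


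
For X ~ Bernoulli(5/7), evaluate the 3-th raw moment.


For Bernoulli: X in {0,1}
E[X^3] = 0^3*(1-5/7) + 1^3*5/7 = 5/7

5/7


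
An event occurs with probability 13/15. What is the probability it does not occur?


P(A') = 1 - P(A) = 1 - 13/15 = 2/15

2/15


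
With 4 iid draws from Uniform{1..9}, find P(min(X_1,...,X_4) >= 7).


P(min >= 7) = P(all X_i >= 7) = (P(X_1 >= 7))^4
= (3/9)^4 = (1/3)^4 = 1/81

1/81


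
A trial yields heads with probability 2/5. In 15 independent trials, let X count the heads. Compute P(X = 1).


P(X=1) = C(15,1) * p^1 * (1-p)^14
= 15 * 2/5 * 4782969/6103515625
= 28697814/6103515625

28697814/6103515625


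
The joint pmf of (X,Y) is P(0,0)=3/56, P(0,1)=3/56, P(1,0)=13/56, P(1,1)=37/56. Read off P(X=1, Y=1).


Read from table: P(X=1, Y=1) = 37/56

37/56


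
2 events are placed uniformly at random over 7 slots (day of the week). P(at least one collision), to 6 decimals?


P(all different) = prod((7-i)/7 for i=0..1) = 0.857143
P(at least one match) = 1 - 0.857143 = 0.142857

0.142857


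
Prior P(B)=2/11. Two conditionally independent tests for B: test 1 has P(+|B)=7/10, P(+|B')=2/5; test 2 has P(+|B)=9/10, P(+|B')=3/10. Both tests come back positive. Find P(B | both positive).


After test 1: P(+) = 7/10*2/11 + 2/5*9/11 = 5/11
P(B|+) = (7/55)/(5/11) = 7/25
After test 2 (use post1 as new prior): P(+) = 9/10*7/25 + 3/10*18/25 = 117/250
P(B|+,+) = (63/250)/(117/250) = 7/13

7/13


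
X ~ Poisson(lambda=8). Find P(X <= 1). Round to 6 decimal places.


P(X<=1) = e^(-8)*8^0/0! + e^(-8)*8^1/1!
≈ 0.0003354626 + 0.0026837010
= 0.0030191636
≈ 0.003019

0.003019


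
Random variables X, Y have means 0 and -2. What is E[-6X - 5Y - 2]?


E[-6X - 5Y - 2] = -6*E[X] - 5*E[Y] - 2
= (-6)*(0) + (-5)*(-2) + (-2)
= 0 + 10 - 2 = 8

8


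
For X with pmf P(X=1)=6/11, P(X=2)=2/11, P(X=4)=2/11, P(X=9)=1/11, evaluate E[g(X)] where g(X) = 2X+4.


E[2X+4] = sum(g(x)*P(x))
= 6*6/11 + 8*2/11 + 12*2/11 + 22*1/11
= 98/11

98/11


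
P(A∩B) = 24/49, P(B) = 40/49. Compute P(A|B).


P(A|B) = P(A∩B)/P(B) = (24/49)/(40/49) = 24/40 = 3/5

3/5


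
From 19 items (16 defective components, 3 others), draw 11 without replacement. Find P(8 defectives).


P(X=8) = C(16,8)*C(3,3) / C(19,11)
= 12870*1 / 75582
= 12870/75582 = 55/323

55/323


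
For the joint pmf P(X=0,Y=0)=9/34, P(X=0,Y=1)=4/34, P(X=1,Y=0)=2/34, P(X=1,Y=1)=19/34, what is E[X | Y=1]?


P(Y=1) = 23/34
E[X|Y=1] = (0*4 + 1*19)/23 = 19/23

19/23


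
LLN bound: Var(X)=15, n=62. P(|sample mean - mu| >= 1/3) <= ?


Var(Xbar) = Var(X)/n = 15/62
Chebyshev: P(|Xbar-mu| >= 1/3) <= Var(Xbar)/(1/3)^2 = (15/62)/(1/9) = 135/62
Bound exceeds 1, so trivial bound: 1

1


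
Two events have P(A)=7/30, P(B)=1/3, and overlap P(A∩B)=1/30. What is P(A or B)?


P(A∪B) = P(A) + P(B) - P(A∩B)
= 7/30 + 1/3 - 1/30 = 8/15

8/15


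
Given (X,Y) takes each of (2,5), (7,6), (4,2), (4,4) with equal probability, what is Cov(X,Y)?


E[X]=17/4, E[Y]=17/4, E[XY]=19
Cov(X,Y) = E[XY] - E[X]E[Y] = 19 - 17/4*17/4 = 15/16

15/16


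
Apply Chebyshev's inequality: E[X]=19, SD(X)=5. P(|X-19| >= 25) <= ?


k = 25/5 = 5
Chebyshev: P(|X-mu| >= k*sigma) <= 1/k^2 = 1/5^2 = 1/25

1/25


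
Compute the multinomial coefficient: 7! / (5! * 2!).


7! = 5040
Denominator: 5!=120 * 2!=2
Coefficient = 5040 / 240 = 21

21


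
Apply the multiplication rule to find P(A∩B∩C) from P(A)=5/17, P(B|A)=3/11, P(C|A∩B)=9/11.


P(A∩B∩C) = P(A) * P(B|A) * P(C|A∩B)
= 5/17 * 3/11 * 9/11
= 15/187 * 9/11 = 135/2057

135/2057


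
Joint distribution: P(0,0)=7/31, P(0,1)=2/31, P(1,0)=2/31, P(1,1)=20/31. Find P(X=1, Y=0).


Read from table: P(X=1, Y=0) = 2/31

2/31


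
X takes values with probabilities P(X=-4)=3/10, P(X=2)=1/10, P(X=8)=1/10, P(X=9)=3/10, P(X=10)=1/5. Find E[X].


E[X] = sum(x * P(x))
= -4*3/10 + 2*1/10 + 8*1/10 + 9*3/10 + 10*1/5
= 9/2

9/2


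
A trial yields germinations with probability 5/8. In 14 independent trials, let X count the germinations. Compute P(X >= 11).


P(X>=11) = P(X=11) + P(X=12) + P(X=13) + P(X=14)
= 119970703125/1099511627776 + 199951171875/4398046511104 + 25634765625/2199023255552 + 6103515625/4398046511104
= 368603515625/2199023255552

368603515625/2199023255552


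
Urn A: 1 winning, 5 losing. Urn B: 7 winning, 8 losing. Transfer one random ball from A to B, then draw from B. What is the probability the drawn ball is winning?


P(transfer winning) = 1/6; P(transfer losing) = 5/6
If winning transferred: Urn II has 8 winning of 16, so P(winning|winning moved) = 1/2
If losing transferred: Urn II has 7 winning of 16, so P(winning|losing moved) = 7/16
By total probability: P(winning) = 1/6*1/2 + 5/6*7/16 = 43/96

43/96


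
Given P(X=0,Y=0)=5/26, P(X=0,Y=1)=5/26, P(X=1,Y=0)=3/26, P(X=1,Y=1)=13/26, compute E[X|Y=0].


P(Y=0) = 8/26
E[X|Y=0] = (0*5 + 1*3)/8 = 3/8

3/8


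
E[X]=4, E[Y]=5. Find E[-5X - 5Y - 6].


E[-5X - 5Y - 6] = -5*E[X] - 5*E[Y] - 6
= (-5)*(4) + (-5)*(5) + (-6)
= -20 - 25 - 6 = -51

-51


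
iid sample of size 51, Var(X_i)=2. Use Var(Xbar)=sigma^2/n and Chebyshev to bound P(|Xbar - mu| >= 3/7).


Var(Xbar) = Var(X)/n = 2/51
Chebyshev: P(|Xbar-mu| >= 3/7) <= Var(Xbar)/(3/7)^2 = (2/51)/(9/49) = 98/459

98/459


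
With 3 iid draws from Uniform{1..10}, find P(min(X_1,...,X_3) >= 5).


P(min >= 5) = P(all X_i >= 5) = (P(X_1 >= 5))^3
= (6/10)^3 = (3/5)^3 = 27/125

27/125


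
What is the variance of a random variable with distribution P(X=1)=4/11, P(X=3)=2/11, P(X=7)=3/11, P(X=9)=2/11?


E[X] = 49/11, E[X^2] = 331/11
Var(X) = E[X^2] - (E[X])^2 = 331/11 - (49/11)^2 = 1240/121

1240/121


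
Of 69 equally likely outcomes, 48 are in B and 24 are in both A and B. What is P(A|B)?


P(A|B) = P(A∩B)/P(B) = (24/69)/(48/69) = 24/48 = 1/2

1/2


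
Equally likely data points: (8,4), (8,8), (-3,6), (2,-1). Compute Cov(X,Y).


E[X]=15/4, E[Y]=17/4, E[XY]=19
Cov(X,Y) = E[XY] - E[X]E[Y] = 19 - 15/4*17/4 = 49/16

49/16


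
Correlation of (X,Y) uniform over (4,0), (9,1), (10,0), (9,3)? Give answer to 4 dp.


Cov(X,Y) = 1.0000, Var(X) = 5.5000, Var(Y) = 1.5000
rho = Cov/(sqrt(VarX)*sqrt(VarY)) = 0.3482

0.3482


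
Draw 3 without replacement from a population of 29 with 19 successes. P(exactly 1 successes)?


P(X=1) = C(19,1)*C(10,2) / C(29,3)
= 19*45 / 3654
= 855/3654 = 95/406

95/406


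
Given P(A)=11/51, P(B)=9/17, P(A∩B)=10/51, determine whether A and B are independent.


P(A)*P(B) = 11/51*9/17 = 33/289
P(A∩B) = 10/51 != 33/289, so not independent

No, A and B are not independent


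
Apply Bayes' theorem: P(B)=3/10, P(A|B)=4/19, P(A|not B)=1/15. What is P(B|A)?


P(A) = P(A|B)P(B) + P(A|B')P(B') = 4/19*3/10 + 1/15*7/10 = 313/2850
P(B|A) = P(A|B)P(B)/P(A) = (6/95)/(313/2850) = 180/313

180/313


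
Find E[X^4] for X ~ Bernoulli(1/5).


For Bernoulli: X in {0,1}
E[X^4] = 0^4*(1-1/5) + 1^4*1/5 = 1/5

1/5


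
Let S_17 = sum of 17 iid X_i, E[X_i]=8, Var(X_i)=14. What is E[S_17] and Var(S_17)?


E[S_n] = n*mu = 17*8 = 136
Var(S_n) = n*sigma^2 = 17*14 = 238

E[S_17]=136, Var(S_17)=238


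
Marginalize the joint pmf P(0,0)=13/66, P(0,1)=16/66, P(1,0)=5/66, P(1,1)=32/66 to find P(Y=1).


P(Y=1) = P(0,1)+P(1,1) = 16/66 + 32/66 = 48/66 = 8/11

8/11


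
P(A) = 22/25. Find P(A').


P(A') = 1 - P(A) = 1 - 22/25 = 3/25

3/25


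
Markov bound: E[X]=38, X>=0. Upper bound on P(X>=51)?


Markov: P(X >= a) <= E[X]/a
P(X >= 51) <= 38/51

38/51


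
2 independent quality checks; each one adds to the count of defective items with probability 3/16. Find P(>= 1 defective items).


P(at least one) = 1 - P(none)
P(none) = (1 - 3/16)^2 = (13/16)^2 = 169/256
P(at least one) = 1 - 169/256 = 87/256

87/256


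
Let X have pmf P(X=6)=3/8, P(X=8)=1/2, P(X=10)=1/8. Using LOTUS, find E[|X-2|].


E[|X-2|] = sum(g(x)*P(x))
= 4*3/8 + 6*1/2 + 8*1/8
= 11/2

11/2


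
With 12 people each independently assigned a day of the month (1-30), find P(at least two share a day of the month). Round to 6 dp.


P(all different) = prod((30-i)/30 for i=0..11) = 0.077959
P(at least one match) = 1 - 0.077959 = 0.922041

0.922041


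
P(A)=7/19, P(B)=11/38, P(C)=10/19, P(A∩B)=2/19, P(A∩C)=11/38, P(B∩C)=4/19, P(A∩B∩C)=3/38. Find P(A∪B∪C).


P(A∪B∪C) = P(A)+P(B)+P(C) - P(AB)-P(AC)-P(BC) + P(ABC)
= 7/19+11/38+10/19 - 2/19-11/38-4/19 + 3/38
= 25/38

25/38


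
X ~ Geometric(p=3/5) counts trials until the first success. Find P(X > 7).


P(X > 7) = P(first 7 trials all fail) = (1-p)^7 = (2/5)^7 = 128/78125

128/78125


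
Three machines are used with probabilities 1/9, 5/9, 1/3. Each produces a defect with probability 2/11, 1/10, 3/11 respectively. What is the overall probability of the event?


P(A) = P(A|B1)P(B1) + P(A|B2)P(B2) + P(A|B3)P(B3)
= 2/11*1/9 + 1/10*5/9 + 3/11*1/3
= 2/99 + 1/18 + 1/11 = 1/6

1/6


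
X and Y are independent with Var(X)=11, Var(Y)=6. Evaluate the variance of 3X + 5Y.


Independence => Cov(X,Y)=0
Var(3X + 5Y) = 3^2*Var(X) + 5^2*Var(Y)
= 9*11 + 25*6 = 249

249


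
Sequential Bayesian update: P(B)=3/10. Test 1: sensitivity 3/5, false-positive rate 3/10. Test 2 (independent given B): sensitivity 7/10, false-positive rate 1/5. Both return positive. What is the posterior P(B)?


After test 1: P(+) = 3/5*3/10 + 3/10*7/10 = 39/100
P(B|+) = (9/50)/(39/100) = 6/13
After test 2 (use post1 as new prior): P(+) = 7/10*6/13 + 1/5*7/13 = 28/65
P(B|+,+) = (21/65)/(28/65) = 3/4

3/4


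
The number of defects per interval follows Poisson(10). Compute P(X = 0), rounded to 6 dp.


P(X=0) = e^(-10) * 10^0 / 0!
≈ 0.00004539992976 * 1 / 1
≈ 0.000045

0.000045


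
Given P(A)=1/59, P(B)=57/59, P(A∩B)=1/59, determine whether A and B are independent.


P(A)*P(B) = 1/59*57/59 = 57/3481
P(A∩B) = 1/59 != 57/3481, so not independent

No, A and B are not independent


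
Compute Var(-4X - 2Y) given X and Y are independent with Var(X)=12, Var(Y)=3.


Independence => Cov(X,Y)=0
Var(-4X - 2Y) = (-4)^2*Var(X) + (-2)^2*Var(Y)
= 16*12 + 4*3 = 204

204


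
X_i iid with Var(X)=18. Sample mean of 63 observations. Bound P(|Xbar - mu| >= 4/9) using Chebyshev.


Var(Xbar) = Var(X)/n = 18/63
Chebyshev: P(|Xbar-mu| >= 4/9) <= Var(Xbar)/(4/9)^2 = (2/7)/(16/81) = 81/56
Bound exceeds 1, so trivial bound: 1

1


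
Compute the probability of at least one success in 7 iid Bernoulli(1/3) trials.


P(at least one) = 1 - P(none)
P(none) = (1 - 1/3)^7 = (2/3)^7 = 128/2187
P(at least one) = 1 - 128/2187 = 2059/2187

2059/2187


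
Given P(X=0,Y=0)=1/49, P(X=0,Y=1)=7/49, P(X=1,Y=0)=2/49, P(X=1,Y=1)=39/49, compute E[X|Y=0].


P(Y=0) = 3/49
E[X|Y=0] = (0*1 + 1*2)/3 = 2/3

2/3


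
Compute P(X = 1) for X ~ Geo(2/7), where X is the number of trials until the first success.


P(X=1) = (1-p)^0 * p = (5/7)^0 * 2/7
= 1 * 2/7 = 2/7

2/7


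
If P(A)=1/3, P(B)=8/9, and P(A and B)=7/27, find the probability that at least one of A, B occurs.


P(A∪B) = P(A) + P(B) - P(A∩B)
= 1/3 + 8/9 - 7/27 = 26/27

26/27


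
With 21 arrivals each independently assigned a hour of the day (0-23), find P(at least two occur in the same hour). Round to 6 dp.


P(all different) = prod((24-i)/24 for i=0..20) = 0.000001
P(at least one match) = 1 - 0.000001 = 0.999999

0.999999


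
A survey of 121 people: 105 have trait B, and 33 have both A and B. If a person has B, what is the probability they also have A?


P(A|B) = P(A∩B)/P(B) = (33/121)/(105/121) = 33/105 = 11/35

11/35


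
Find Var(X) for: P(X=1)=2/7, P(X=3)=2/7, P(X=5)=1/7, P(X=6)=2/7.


E[X] = 25/7, E[X^2] = 117/7
Var(X) = E[X^2] - (E[X])^2 = 117/7 - (25/7)^2 = 194/49

194/49


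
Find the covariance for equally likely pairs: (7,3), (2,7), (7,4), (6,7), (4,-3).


E[X]=26/5, E[Y]=18/5, E[XY]=93/5
Cov(X,Y) = E[XY] - E[X]E[Y] = 93/5 - 26/5*18/5 = -3/25

-3/25


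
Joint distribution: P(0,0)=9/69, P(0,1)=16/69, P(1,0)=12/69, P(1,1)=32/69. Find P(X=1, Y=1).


Read from table: P(X=1, Y=1) = 32/69

32/69


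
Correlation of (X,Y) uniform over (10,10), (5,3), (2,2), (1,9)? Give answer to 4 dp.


Cov(X,Y) = 5.0000, Var(X) = 12.2500, Var(Y) = 12.5000
rho = Cov/(sqrt(VarX)*sqrt(VarY)) = 0.4041

0.4041


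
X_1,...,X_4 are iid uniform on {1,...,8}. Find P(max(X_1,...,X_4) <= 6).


P(max <= 6) = P(all X_i <= 6) = (P(X_1 <= 6))^4
= (6/8)^4 = (3/4)^4 = 81/256

81/256


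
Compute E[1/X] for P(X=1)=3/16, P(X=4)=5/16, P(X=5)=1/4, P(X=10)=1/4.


E[1/X] = sum(g(x)*P(x))
= 1*3/16 + 1/4*5/16 + 1/5*1/4 + 1/10*1/4
= 109/320

109/320


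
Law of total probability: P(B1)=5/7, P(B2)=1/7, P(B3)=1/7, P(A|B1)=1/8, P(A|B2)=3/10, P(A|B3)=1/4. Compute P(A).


P(A) = P(A|B1)P(B1) + P(A|B2)P(B2) + P(A|B3)P(B3)
= 1/8*5/7 + 3/10*1/7 + 1/4*1/7
= 5/56 + 3/70 + 1/28 = 47/280

47/280


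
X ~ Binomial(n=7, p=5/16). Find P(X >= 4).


P(X>=4) = P(X=4) + P(X=5) + P(X=6) + P(X=7)
= 29115625/268435456 + 7940625/268435456 + 1203125/268435456 + 78125/268435456
= 9584375/67108864

9584375/67108864


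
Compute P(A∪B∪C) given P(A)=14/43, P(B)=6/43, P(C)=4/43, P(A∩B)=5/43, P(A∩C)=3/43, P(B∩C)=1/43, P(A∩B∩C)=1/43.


P(A∪B∪C) = P(A)+P(B)+P(C) - P(AB)-P(AC)-P(BC) + P(ABC)
= 14/43+6/43+4/43 - 5/43-3/43-1/43 + 1/43
= 16/43

16/43


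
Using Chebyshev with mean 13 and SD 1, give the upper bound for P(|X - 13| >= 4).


k = 4/1 = 4
Chebyshev: P(|X-mu| >= k*sigma) <= 1/k^2 = 1/4^2 = 1/16

1/16


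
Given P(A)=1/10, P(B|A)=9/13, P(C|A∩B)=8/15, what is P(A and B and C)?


P(A∩B∩C) = P(A) * P(B|A) * P(C|A∩B)
= 1/10 * 9/13 * 8/15
= 9/130 * 8/15 = 12/325

12/325


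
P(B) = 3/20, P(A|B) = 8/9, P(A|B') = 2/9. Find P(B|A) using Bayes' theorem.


P(A) = P(A|B)P(B) + P(A|B')P(B') = 8/9*3/20 + 2/9*17/20 = 29/90
P(B|A) = P(A|B)P(B)/P(A) = (2/15)/(29/90) = 12/29

12/29


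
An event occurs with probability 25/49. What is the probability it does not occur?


P(A') = 1 - P(A) = 1 - 25/49 = 24/49

24/49


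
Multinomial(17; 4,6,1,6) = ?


17! = 355687428096000
Denominator: 4!=24 * 6!=720 * 1!=1 * 6!=720
Coefficient = 355687428096000 / 12441600 = 28588560

28588560


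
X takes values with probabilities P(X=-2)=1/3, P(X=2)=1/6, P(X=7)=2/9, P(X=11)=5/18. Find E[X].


E[X] = sum(x * P(x))
= -2*1/3 + 2*1/6 + 7*2/9 + 11*5/18
= 77/18

77/18


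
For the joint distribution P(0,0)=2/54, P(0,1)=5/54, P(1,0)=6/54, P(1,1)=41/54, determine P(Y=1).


P(Y=1) = P(0,1)+P(1,1) = 5/54 + 41/54 = 46/54 = 23/27

23/27


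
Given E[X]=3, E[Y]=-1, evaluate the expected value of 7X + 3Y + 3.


E[7X + 3Y + 3] = 7*E[X] + 3*E[Y] + 3
= (7)*(3) + (3)*(-1) + (3)
= 21 - 3 + 3 = 21

21


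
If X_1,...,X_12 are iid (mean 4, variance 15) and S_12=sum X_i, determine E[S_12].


E[S_n] = n*E[X_1] = 12*4 = 48

48


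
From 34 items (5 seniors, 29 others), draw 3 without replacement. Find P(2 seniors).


P(X=2) = C(5,2)*C(29,1) / C(34,3)
= 10*29 / 5984
= 290/5984 = 145/2992

145/2992


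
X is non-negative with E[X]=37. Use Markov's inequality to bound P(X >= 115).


Markov: P(X >= a) <= E[X]/a
P(X >= 115) <= 37/115

37/115


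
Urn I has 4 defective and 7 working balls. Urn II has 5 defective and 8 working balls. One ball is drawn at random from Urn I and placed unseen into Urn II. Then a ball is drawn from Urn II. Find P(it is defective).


P(transfer defective) = 4/11; P(transfer working) = 7/11
If defective transferred: Urn II has 6 defective of 14, so P(defective|defective moved) = 3/7
If working transferred: Urn II has 5 defective of 14, so P(defective|working moved) = 5/14
By total probability: P(defective) = 4/11*3/7 + 7/11*5/14 = 59/154

59/154


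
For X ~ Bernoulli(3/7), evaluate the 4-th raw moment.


For Bernoulli: X in {0,1}
E[X^4] = 0^4*(1-3/7) + 1^4*3/7 = 3/7

3/7


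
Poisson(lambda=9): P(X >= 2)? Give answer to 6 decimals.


P(X>=2) = 1 - P(X<=1) = 1 - (e^(-9)*9^0/0! + e^(-9)*9^1/1!)
≈ 1 - (0.0001234098 + 0.0011106882)
= 1 - 0.0012340980 = 0.9987659020
≈ 0.998766

0.998766


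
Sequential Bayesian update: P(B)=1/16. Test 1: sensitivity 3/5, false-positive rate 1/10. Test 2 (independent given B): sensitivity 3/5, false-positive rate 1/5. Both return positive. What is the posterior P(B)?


After test 1: P(+) = 3/5*1/16 + 1/10*15/16 = 21/160
P(B|+) = (3/80)/(21/160) = 2/7
After test 2 (use post1 as new prior): P(+) = 3/5*2/7 + 1/5*5/7 = 11/35
P(B|+,+) = (6/35)/(11/35) = 6/11

6/11


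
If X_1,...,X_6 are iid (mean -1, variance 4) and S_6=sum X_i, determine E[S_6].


E[S_n] = n*E[X_1] = 6*-1 = -6

-6


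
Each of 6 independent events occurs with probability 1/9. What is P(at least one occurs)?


P(at least one) = 1 - P(none)
P(none) = (1 - 1/9)^6 = (8/9)^6 = 262144/531441
P(at least one) = 1 - 262144/531441 = 269297/531441

269297/531441


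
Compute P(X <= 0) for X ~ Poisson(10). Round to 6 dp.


P(X<=0) = e^(-10)*10^0/0!
≈ 0.0000453999
≈ 0.000045

0.000045


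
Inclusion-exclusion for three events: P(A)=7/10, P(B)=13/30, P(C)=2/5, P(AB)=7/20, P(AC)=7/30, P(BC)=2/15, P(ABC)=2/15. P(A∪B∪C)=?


P(A∪B∪C) = P(A)+P(B)+P(C) - P(AB)-P(AC)-P(BC) + P(ABC)
= 7/10+13/30+2/5 - 7/20-7/30-2/15 + 2/15
= 19/20

19/20


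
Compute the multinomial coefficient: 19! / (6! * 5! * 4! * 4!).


19! = 121645100408832000
Denominator: 6!=720 * 5!=120 * 4!=24 * 4!=24
Coefficient = 121645100408832000 / 49766400 = 2444321880

2444321880


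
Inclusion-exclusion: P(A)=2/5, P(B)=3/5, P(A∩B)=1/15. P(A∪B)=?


P(A∪B) = P(A) + P(B) - P(A∩B)
= 2/5 + 3/5 - 1/15 = 14/15

14/15


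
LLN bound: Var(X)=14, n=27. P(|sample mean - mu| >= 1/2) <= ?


Var(Xbar) = Var(X)/n = 14/27
Chebyshev: P(|Xbar-mu| >= 1/2) <= Var(Xbar)/(1/2)^2 = (14/27)/(1/4) = 56/27
Bound exceeds 1, so trivial bound: 1

1


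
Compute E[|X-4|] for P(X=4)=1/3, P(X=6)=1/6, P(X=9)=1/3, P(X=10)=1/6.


E[|X-4|] = sum(g(x)*P(x))
= 0*1/3 + 2*1/6 + 5*1/3 + 6*1/6
= 3

3


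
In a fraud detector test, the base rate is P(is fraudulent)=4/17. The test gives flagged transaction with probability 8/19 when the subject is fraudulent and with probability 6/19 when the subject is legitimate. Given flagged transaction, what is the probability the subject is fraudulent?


P(A) = P(A|B)P(B) + P(A|B')P(B') = 8/19*4/17 + 6/19*13/17 = 110/323
P(B|A) = P(A|B)P(B)/P(A) = (32/323)/(110/323) = 16/55

16/55


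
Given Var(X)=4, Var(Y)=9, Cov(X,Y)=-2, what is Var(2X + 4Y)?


Var(2X + 4Y) = 2^2*Var(X) + 4^2*Var(Y) + 2*2*4*Cov(X,Y)
= 4*4 + 16*9 + 16*(-2)
= 16 + 144 - 32 = 128

128


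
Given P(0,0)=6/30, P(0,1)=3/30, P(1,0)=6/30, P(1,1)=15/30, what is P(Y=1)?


P(Y=1) = P(0,1)+P(1,1) = 3/30 + 15/30 = 18/30 = 3/5

3/5


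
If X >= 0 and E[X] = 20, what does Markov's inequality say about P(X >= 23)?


Markov: P(X >= a) <= E[X]/a
P(X >= 23) <= 20/23

20/23


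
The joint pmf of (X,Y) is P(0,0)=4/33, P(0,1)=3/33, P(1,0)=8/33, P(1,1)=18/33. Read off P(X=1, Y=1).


Read from table: P(X=1, Y=1) = 18/33 = 6/11

6/11


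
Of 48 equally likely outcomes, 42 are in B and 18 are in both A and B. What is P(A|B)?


P(A|B) = P(A∩B)/P(B) = (18/48)/(42/48) = 18/42 = 3/7

3/7


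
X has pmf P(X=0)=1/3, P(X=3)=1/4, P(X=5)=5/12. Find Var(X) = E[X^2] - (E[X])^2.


E[X] = 17/6, E[X^2] = 38/3
Var(X) = E[X^2] - (E[X])^2 = 38/3 - (17/6)^2 = 167/36

167/36


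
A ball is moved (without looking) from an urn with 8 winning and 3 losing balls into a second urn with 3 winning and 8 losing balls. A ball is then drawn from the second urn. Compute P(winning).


P(transfer winning) = 8/11; P(transfer losing) = 3/11
If winning transferred: Urn II has 4 winning of 12, so P(winning|winning moved) = 1/3
If losing transferred: Urn II has 3 winning of 12, so P(winning|losing moved) = 1/4
By total probability: P(winning) = 8/11*1/3 + 3/11*1/4 = 41/132

41/132


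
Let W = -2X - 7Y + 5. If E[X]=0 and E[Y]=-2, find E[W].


E[-2X - 7Y + 5] = -2*E[X] - 7*E[Y] + 5
= (-2)*(0) + (-7)*(-2) + (5)
= 0 + 14 + 5 = 19

19


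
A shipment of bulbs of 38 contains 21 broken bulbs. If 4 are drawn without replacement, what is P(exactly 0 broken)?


P(X=0) = C(21,0)*C(17,4) / C(38,4)
= 1*2380 / 73815
= 2380/73815 = 68/2109

68/2109


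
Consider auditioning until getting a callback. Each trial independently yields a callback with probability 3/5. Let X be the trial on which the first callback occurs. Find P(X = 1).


P(X=1) = (1-p)^0 * p = (2/5)^0 * 3/5
= 1 * 3/5 = 3/5

3/5


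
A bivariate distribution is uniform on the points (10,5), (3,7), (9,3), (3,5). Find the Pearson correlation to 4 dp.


Cov(X,Y) = -3.0000, Var(X) = 10.6875, Var(Y) = 2.0000
rho = Cov/(sqrt(VarX)*sqrt(VarY)) = -0.6489

-0.6489


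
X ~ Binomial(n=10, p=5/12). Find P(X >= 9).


P(X>=9) = P(X=9) + P(X=10)
= 68359375/30958682112 + 9765625/61917364224
= 48828125/20639121408

48828125/20639121408


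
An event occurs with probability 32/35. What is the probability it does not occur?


P(A') = 1 - P(A) = 1 - 32/35 = 3/35

3/35


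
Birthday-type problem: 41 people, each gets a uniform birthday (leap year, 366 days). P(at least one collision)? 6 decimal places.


P(all different) = prod((366-i)/366 for i=0..40) = 0.097493
P(at least one match) = 1 - 0.097493 = 0.902507

0.902507


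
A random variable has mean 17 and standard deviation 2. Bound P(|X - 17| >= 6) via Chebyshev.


k = 6/2 = 3
Chebyshev: P(|X-mu| >= k*sigma) <= 1/k^2 = 1/3^2 = 1/9

1/9


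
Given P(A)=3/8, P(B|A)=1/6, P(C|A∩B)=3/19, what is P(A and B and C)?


P(A∩B∩C) = P(A) * P(B|A) * P(C|A∩B)
= 3/8 * 1/6 * 3/19
= 1/16 * 3/19 = 3/304

3/304


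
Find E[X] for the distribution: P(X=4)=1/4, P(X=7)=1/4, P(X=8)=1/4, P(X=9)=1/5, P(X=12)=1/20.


E[X] = sum(x * P(x))
= 4*1/4 + 7*1/4 + 8*1/4 + 9*1/5 + 12*1/20
= 143/20

143/20


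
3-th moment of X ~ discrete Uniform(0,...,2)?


E[X^3] = (1/3) * sum(x^3 for x=0..2)
= 9/3 = 3

3


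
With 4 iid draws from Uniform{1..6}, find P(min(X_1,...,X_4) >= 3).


P(min >= 3) = P(all X_i >= 3) = (P(X_1 >= 3))^4
= (4/6)^4 = (2/3)^4 = 16/81

16/81


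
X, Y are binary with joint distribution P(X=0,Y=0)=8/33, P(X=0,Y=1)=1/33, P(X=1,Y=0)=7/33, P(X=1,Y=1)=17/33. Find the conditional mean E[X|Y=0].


P(Y=0) = 15/33
E[X|Y=0] = (0*8 + 1*7)/15 = 7/15

7/15


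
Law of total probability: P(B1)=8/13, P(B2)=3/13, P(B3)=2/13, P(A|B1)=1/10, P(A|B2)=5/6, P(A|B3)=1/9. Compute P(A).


P(A) = P(A|B1)P(B1) + P(A|B2)P(B2) + P(A|B3)P(B3)
= 1/10*8/13 + 5/6*3/13 + 1/9*2/13
= 4/65 + 5/26 + 2/117 = 317/1170

317/1170


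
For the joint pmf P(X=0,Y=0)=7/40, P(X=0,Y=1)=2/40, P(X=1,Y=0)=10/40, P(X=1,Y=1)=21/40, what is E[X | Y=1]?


P(Y=1) = 23/40
E[X|Y=1] = (0*2 + 1*21)/23 = 21/23

21/23


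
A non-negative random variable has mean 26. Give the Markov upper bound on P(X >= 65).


Markov: P(X >= a) <= E[X]/a
P(X >= 65) <= 26/65 = 2/5

2/5


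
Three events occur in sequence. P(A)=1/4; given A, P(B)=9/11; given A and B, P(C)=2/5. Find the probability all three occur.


P(A∩B∩C) = P(A) * P(B|A) * P(C|A∩B)
= 1/4 * 9/11 * 2/5
= 9/44 * 2/5 = 9/110

9/110


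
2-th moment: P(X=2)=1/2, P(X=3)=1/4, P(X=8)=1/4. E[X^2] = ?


E[X^2] = sum(x^2 * P(x))
= 4*1/2 + 9*1/4 + 64*1/4
= 81/4

81/4


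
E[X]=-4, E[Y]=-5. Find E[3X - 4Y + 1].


E[3X - 4Y + 1] = 3*E[X] - 4*E[Y] + 1
= (3)*(-4) + (-4)*(-5) + (1)
= -12 + 20 + 1 = 9

9


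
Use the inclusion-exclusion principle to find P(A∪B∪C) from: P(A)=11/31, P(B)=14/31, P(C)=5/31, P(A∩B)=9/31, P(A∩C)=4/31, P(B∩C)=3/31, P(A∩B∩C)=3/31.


P(A∪B∪C) = P(A)+P(B)+P(C) - P(AB)-P(AC)-P(BC) + P(ABC)
= 11/31+14/31+5/31 - 9/31-4/31-3/31 + 3/31
= 17/31

17/31


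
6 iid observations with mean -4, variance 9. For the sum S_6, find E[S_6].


E[S_n] = n*E[X_1] = 6*-4 = -24

-24


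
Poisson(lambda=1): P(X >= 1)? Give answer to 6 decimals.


P(X>=1) = 1 - P(X<=0) = 1 - (e^(-1)*1^0/0!)
≈ 1 - 0.3678794412 = 0.6321205588
≈ 0.632121

0.632121


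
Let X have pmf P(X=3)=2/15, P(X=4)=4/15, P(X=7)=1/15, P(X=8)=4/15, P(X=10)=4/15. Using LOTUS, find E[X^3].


E[X^3] = sum(g(x)*P(x))
= 27*2/15 + 64*4/15 + 343*1/15 + 512*4/15 + 1000*4/15
= 6701/15

6701/15


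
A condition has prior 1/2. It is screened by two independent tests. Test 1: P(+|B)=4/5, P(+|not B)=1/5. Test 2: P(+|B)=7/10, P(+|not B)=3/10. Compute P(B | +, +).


After test 1: P(+) = 4/5*1/2 + 1/5*1/2 = 1/2
P(B|+) = (2/5)/(1/2) = 4/5
After test 2 (use post1 as new prior): P(+) = 7/10*4/5 + 3/10*1/5 = 31/50
P(B|+,+) = (14/25)/(31/50) = 28/31

28/31


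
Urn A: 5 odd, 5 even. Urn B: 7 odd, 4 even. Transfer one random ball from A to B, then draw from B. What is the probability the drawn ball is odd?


P(transfer odd) = 5/10 = 1/2; P(transfer even) = 1/2
If odd transferred: Urn II has 8 odd of 12, so P(odd|odd moved) = 2/3
If even transferred: Urn II has 7 odd of 12, so P(odd|even moved) = 7/12
By total probability: P(odd) = 1/2*2/3 + 1/2*7/12 = 5/8

5/8


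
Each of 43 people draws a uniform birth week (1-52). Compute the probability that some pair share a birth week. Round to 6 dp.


P(all different) = prod((52-i)/52 for i=0..42) = 0.000000
P(at least one match) = 1 - 0.000000 = 1.000000

1.000000


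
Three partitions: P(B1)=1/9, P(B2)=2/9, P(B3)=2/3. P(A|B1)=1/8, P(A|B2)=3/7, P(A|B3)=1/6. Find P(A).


P(A) = P(A|B1)P(B1) + P(A|B2)P(B2) + P(A|B3)P(B3)
= 1/8*1/9 + 3/7*2/9 + 1/6*2/3
= 1/72 + 2/21 + 1/9 = 37/168

37/168


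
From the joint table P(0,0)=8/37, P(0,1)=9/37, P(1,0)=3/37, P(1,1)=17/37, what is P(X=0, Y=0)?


Read from table: P(X=0, Y=0) = 8/37

8/37


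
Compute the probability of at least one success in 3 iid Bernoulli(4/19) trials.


P(at least one) = 1 - P(none)
P(none) = (1 - 4/19)^3 = (15/19)^3 = 3375/6859
P(at least one) = 1 - 3375/6859 = 3484/6859

3484/6859


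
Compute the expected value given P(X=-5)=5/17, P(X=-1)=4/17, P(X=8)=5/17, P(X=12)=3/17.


E[X] = sum(x * P(x))
= -5*5/17 - 1*4/17 + 8*5/17 + 12*3/17
= 47/17

47/17


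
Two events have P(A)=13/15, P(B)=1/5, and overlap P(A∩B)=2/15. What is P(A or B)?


P(A∪B) = P(A) + P(B) - P(A∩B)
= 13/15 + 1/5 - 2/15 = 14/15

14/15


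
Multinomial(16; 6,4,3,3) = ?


16! = 20922789888000
Denominator: 6!=720 * 4!=24 * 3!=6 * 3!=6
Coefficient = 20922789888000 / 622080 = 33633600

33633600


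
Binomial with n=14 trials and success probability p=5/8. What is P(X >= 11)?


P(X>=11) = P(X=11) + P(X=12) + P(X=13) + P(X=14)
= 119970703125/1099511627776 + 199951171875/4398046511104 + 25634765625/2199023255552 + 6103515625/4398046511104
= 368603515625/2199023255552

368603515625/2199023255552


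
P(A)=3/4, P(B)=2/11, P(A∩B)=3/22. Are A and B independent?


P(A)*P(B) = 3/4*2/11 = 3/22
P(A∩B) = 3/22, which equals P(A)P(B), so independent

Yes, A and B are independent


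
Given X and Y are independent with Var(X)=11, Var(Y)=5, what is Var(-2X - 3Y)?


Independence => Cov(X,Y)=0
Var(-2X - 3Y) = (-2)^2*Var(X) + (-3)^2*Var(Y)
= 4*11 + 9*5 = 89

89


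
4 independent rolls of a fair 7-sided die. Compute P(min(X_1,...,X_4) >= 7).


P(min >= 7) = P(all X_i >= 7) = (P(X_1 >= 7))^4
= (1/7)^4 = 1/2401

1/2401


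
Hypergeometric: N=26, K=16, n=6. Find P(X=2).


P(X=2) = C(16,2)*C(10,4) / C(26,6)
= 120*210 / 230230
= 25200/230230 = 360/3289

360/3289


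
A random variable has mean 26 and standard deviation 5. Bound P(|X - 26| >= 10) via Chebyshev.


k = 10/5 = 2
Chebyshev: P(|X-mu| >= k*sigma) <= 1/k^2 = 1/2^2 = 1/4

1/4


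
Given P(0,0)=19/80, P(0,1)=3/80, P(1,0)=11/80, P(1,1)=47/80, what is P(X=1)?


P(X=1) = P(1,0)+P(1,1) = 11/80 + 47/80 = 58/80 = 29/40

29/40


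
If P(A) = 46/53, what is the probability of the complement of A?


P(A') = 1 - P(A) = 1 - 46/53 = 7/53

7/53


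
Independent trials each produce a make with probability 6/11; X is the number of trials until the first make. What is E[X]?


For geometric (trials until first success), E[X] = 1/p = 1/(6/11) = 11/6

11/6


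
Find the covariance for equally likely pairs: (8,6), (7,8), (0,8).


E[X]=5, E[Y]=22/3, E[XY]=104/3
Cov(X,Y) = E[XY] - E[X]E[Y] = 104/3 - 5*22/3 = -2

-2


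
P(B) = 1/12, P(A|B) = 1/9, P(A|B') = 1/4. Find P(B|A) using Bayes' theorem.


P(A) = P(A|B)P(B) + P(A|B')P(B') = 1/9*1/12 + 1/4*11/12 = 103/432
P(B|A) = P(A|B)P(B)/P(A) = (1/108)/(103/432) = 4/103

4/103


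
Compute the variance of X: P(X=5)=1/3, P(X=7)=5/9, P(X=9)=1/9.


E[X] = 59/9, E[X^2] = 401/9
Var(X) = E[X^2] - (E[X])^2 = 401/9 - (59/9)^2 = 128/81

128/81


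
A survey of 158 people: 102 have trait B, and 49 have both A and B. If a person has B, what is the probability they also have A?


P(A|B) = P(A∩B)/P(B) = (49/158)/(102/158) = 49/102

49/102


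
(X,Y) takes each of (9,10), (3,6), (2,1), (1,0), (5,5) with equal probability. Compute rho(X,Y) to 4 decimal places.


Cov(X,Y) = 9.4000, Var(X) = 8.0000, Var(Y) = 13.0400
rho = Cov/(sqrt(VarX)*sqrt(VarY)) = 0.9203

0.9203


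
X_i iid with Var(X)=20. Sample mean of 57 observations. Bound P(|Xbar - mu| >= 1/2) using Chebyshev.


Var(Xbar) = Var(X)/n = 20/57
Chebyshev: P(|Xbar-mu| >= 1/2) <= Var(Xbar)/(1/2)^2 = (20/57)/(1/4) = 80/57
Bound exceeds 1, so trivial bound: 1

1


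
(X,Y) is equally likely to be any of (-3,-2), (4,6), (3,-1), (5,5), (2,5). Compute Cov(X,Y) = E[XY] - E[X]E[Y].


E[X]=11/5, E[Y]=13/5, E[XY]=62/5
Cov(X,Y) = E[XY] - E[X]E[Y] = 62/5 - 11/5*13/5 = 167/25

167/25


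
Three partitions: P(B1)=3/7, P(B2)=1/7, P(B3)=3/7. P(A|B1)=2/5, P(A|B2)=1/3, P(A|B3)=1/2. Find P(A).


P(A) = P(A|B1)P(B1) + P(A|B2)P(B2) + P(A|B3)P(B3)
= 2/5*3/7 + 1/3*1/7 + 1/2*3/7
= 6/35 + 1/21 + 3/14 = 13/30

13/30


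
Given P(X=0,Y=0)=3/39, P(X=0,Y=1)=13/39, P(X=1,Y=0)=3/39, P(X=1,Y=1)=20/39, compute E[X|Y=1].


P(Y=1) = 33/39
E[X|Y=1] = (0*13 + 1*20)/33 = 20/33

20/33


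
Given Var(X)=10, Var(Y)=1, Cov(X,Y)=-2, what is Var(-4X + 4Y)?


Var(-4X + 4Y) = (-4)^2*Var(X) + 4^2*Var(Y) + 2*(-4)*4*Cov(X,Y)
= 16*10 + 16*1 - 32*(-2)
= 160 + 16 + 64 = 240

240


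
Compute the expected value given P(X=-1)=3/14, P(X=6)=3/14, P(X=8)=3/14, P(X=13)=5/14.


E[X] = sum(x * P(x))
= -1*3/14 + 6*3/14 + 8*3/14 + 13*5/14
= 52/7

52/7


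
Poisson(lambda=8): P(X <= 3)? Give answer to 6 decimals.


P(X<=3) = e^(-8)*8^0/0! + e^(-8)*8^1/1! + e^(-8)*8^2/2! + e^(-8)*8^3/3!
≈ 0.0003354626 + 0.0026837010 + 0.0107348041 + 0.0286261442
= 0.0423801119
≈ 0.042380

0.042380


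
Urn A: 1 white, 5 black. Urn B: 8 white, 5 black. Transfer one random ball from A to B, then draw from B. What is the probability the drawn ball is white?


P(transfer white) = 1/6; P(transfer black) = 5/6
If white transferred: Urn II has 9 white of 14, so P(white|white moved) = 9/14
If black transferred: Urn II has 8 white of 14, so P(white|black moved) = 4/7
By total probability: P(white) = 1/6*9/14 + 5/6*4/7 = 7/12

7/12


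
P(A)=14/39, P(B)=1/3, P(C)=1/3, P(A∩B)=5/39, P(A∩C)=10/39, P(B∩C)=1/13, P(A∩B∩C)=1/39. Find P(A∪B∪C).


P(A∪B∪C) = P(A)+P(B)+P(C) - P(AB)-P(AC)-P(BC) + P(ABC)
= 14/39+1/3+1/3 - 5/39-10/39-1/13 + 1/39
= 23/39

23/39


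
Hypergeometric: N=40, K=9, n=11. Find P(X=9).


P(X=9) = C(9,9)*C(31,2) / C(40,11)
= 1*465 / 2311801440
= 465/2311801440 = 1/4971616

1/4971616


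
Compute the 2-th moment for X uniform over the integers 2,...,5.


E[X^2] = (1/4) * sum(x^2 for x=2..5)
= 54/4 = 27/2

27/2


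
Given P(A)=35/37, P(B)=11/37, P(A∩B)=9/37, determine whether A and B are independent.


P(A)*P(B) = 35/37*11/37 = 385/1369
P(A∩B) = 9/37 != 385/1369, so not independent

No, A and B are not independent


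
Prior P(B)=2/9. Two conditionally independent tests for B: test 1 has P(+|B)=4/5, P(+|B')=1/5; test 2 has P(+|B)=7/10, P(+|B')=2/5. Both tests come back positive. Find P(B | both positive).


After test 1: P(+) = 4/5*2/9 + 1/5*7/9 = 1/3
P(B|+) = (8/45)/(1/3) = 8/15
After test 2 (use post1 as new prior): P(+) = 7/10*8/15 + 2/5*7/15 = 14/25
P(B|+,+) = (28/75)/(14/25) = 2/3

2/3


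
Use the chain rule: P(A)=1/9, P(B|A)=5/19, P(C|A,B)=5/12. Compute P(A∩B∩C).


P(A∩B∩C) = P(A) * P(B|A) * P(C|A∩B)
= 1/9 * 5/19 * 5/12
= 5/171 * 5/12 = 25/2052

25/2052


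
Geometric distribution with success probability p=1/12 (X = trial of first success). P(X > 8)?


P(X > 8) = P(first 8 trials all fail) = (1-p)^8 = (11/12)^8 = 214358881/429981696

214358881/429981696


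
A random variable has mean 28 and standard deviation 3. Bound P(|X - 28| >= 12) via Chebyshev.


k = 12/3 = 4
Chebyshev: P(|X-mu| >= k*sigma) <= 1/k^2 = 1/4^2 = 1/16

1/16


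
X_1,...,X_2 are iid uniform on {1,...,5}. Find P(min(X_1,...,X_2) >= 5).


P(min >= 5) = P(all X_i >= 5) = (P(X_1 >= 5))^2
= (1/5)^2 = 1/25

1/25


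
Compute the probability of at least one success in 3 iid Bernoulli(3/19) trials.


P(at least one) = 1 - P(none)
P(none) = (1 - 3/19)^3 = (16/19)^3 = 4096/6859
P(at least one) = 1 - 4096/6859 = 2763/6859

2763/6859


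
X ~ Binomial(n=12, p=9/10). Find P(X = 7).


P(X=7) = C(12,7) * p^7 * (1-p)^5
= 792 * 4782969/10000000 * 1/100000
= 473513931/125000000000

473513931/125000000000


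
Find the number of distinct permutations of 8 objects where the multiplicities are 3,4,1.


8! = 40320
Denominator: 3!=6 * 4!=24 * 1!=1
Coefficient = 40320 / 144 = 280

280


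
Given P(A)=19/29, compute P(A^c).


P(A') = 1 - P(A) = 1 - 19/29 = 10/29

10/29


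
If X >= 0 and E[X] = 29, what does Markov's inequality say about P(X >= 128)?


Markov: P(X >= a) <= E[X]/a
P(X >= 128) <= 29/128

29/128


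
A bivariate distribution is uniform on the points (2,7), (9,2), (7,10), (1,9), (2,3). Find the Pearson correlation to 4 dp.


Cov(X,Y) = -2.6400, Var(X) = 10.1600, Var(Y) = 10.1600
rho = Cov/(sqrt(VarX)*sqrt(VarY)) = -0.2598

-0.2598


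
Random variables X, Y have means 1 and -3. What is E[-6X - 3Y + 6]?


E[-6X - 3Y + 6] = -6*E[X] - 3*E[Y] + 6
= (-6)*(1) + (-3)*(-3) + (6)
= -6 + 9 + 6 = 9

9


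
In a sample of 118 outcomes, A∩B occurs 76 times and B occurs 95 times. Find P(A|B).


P(A|B) = P(A∩B)/P(B) = (76/118)/(95/118) = 76/95 = 4/5

4/5


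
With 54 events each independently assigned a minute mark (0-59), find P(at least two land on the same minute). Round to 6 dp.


P(all different) = prod((60-i)/60 for i=0..53) = 0.000000
P(at least one match) = 1 - 0.000000 = 1.000000

1.000000


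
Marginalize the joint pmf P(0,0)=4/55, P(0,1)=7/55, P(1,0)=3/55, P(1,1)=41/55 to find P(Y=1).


P(Y=1) = P(0,1)+P(1,1) = 7/55 + 41/55 = 48/55

48/55


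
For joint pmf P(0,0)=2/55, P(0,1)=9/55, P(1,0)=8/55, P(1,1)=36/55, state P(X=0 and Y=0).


Read from table: P(X=0, Y=0) = 2/55

2/55


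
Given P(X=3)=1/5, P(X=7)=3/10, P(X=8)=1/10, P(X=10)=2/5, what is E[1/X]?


E[1/X] = sum(g(x)*P(x))
= 1/3*1/5 + 1/7*3/10 + 1/8*1/10 + 1/10*2/5
= 1361/8400

1361/8400


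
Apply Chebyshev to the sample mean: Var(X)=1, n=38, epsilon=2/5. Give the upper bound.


Var(Xbar) = Var(X)/n = 1/38
Chebyshev: P(|Xbar-mu| >= 2/5) <= Var(Xbar)/(2/5)^2 = (1/38)/(4/25) = 25/152

25/152


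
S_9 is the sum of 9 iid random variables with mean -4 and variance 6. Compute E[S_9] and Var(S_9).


E[S_n] = n*mu = 9*-4 = -36
Var(S_n) = n*sigma^2 = 9*6 = 54

E[S_9]=-36, Var(S_9)=54


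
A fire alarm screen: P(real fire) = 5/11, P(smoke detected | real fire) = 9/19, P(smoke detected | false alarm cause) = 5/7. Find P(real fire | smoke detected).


P(A) = P(A|B)P(B) + P(A|B')P(B') = 9/19*5/11 + 5/7*6/11 = 885/1463
P(B|A) = P(A|B)P(B)/P(A) = (45/209)/(885/1463) = 21/59

21/59


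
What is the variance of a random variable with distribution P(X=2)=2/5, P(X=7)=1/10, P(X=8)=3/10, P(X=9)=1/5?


E[X] = 57/10, E[X^2] = 419/10
Var(X) = E[X^2] - (E[X])^2 = 419/10 - (57/10)^2 = 941/100

941/100


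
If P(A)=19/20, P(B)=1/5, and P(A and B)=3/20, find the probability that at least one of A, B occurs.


P(A∪B) = P(A) + P(B) - P(A∩B)
= 19/20 + 1/5 - 3/20 = 1

1


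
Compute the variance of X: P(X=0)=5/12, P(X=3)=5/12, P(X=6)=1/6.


E[X] = 9/4, E[X^2] = 39/4
Var(X) = E[X^2] - (E[X])^2 = 39/4 - (9/4)^2 = 75/16

75/16


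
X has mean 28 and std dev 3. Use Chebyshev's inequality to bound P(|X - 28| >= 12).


k = 12/3 = 4
Chebyshev: P(|X-mu| >= k*sigma) <= 1/k^2 = 1/4^2 = 1/16

1/16


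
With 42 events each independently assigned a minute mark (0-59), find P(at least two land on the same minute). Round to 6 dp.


P(all different) = prod((60-i)/60 for i=0..41) = 0.000000
P(at least one match) = 1 - 0.000000 = 1.000000

1.000000
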